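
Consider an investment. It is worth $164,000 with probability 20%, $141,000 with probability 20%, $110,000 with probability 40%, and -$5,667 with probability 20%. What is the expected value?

$103,866.60

EV = 0.2 × 164000 + 0.2 × 141000 + 0.4 × 110000 + 0.2 × (-5667) = 32800 + 28200 + 44000 − 1133.4 = 103866.6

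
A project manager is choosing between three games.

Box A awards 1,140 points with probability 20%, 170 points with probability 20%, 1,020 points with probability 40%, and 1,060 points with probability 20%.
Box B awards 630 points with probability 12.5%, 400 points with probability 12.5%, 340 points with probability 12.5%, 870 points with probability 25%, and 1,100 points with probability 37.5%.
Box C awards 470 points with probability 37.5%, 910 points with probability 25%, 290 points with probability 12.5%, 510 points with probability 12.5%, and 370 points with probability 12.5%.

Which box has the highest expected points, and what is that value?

Box A = 0.2 × 1140 + 0.2 × 170 + 0.4 × 1020 + 0.2 × 1060 = 228 + 34 + 408 + 212 = 882
Box B = 0.125 × 630 + 0.125 × 400 + 0.125 × 340 + 0.25 × 870 + 0.375 × 1100 = 78.75 + 50 + 42.5 + 217.5 + 412.5 = 801.25
Box C = 0.375 × 470 + 0.25 × 910 + 0.125 × 290 + 0.125 × 510 + 0.125 × 370 = 176.25 + 227.5 + 36.25 + 63.75 + 46.25 = 550

Box A (882 points)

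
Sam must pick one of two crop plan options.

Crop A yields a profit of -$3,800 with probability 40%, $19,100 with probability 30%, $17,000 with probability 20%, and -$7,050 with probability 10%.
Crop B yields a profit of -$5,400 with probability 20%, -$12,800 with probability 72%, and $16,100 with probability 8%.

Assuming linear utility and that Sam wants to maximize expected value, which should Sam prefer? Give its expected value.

Crop A ($6,905)

Crop A = 0.4 × (-3800) + 0.3 × 19100 + 0.2 × 17000 + 0.1 × (-7050) = -1520 + 5730 + 3400 − 705 = 6905
Crop B = 0.2 × (-5400) + 0.72 × (-12800) + 0.08 × 16100 = -1080 − 9216 + 1288 = -9008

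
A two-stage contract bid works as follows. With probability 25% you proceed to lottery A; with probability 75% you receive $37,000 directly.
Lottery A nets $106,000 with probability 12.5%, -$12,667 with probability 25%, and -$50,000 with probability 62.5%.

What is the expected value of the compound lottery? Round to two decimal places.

$22,458.31

EV(A) = 0.125 × 106000 + 0.25 × (-12667) + 0.625 × (-50000) = 13250 − 3166.75 − 31250 = -21166.75
Branch B: 37000 (certain)
Overall = 0.25 × (-21166.75) + 0.75 × 37000 = -5291.6875 + 27750 = 22458.3125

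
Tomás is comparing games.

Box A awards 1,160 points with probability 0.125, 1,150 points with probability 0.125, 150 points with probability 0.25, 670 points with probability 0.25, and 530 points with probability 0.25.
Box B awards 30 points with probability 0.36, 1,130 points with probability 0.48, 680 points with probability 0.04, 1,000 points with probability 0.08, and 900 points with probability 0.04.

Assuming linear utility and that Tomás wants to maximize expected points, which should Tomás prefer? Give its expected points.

Box A = 0.125 × 1160 + 0.125 × 1150 + 0.25 × 150 + 0.25 × 670 + 0.25 × 530 = 145 + 143.75 + 37.5 + 167.5 + 132.5 = 626.25
Box B = 0.36 × 30 + 0.48 × 1130 + 0.04 × 680 + 0.08 × 1000 + 0.04 × 900 = 10.8 + 542.4 + 27.2 + 80 + 36 = 696.4

Box B (696.4 points)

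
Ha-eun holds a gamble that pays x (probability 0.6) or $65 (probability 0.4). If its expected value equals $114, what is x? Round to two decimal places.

0.6·x + 0.4·65 = 114
0.6·x = 114 − 26 = 88
x = 88 / 0.6 = 146.6667

x = $146.67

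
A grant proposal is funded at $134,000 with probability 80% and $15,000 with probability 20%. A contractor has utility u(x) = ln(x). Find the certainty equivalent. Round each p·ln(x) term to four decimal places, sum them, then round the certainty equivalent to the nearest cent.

E[u] = 0.8·ln(134000) + 0.2·ln(15000) = 9.4445 + 1.9232 = 11.3677
CE = e^11.3677 ≈ 86482.73

$86,482.73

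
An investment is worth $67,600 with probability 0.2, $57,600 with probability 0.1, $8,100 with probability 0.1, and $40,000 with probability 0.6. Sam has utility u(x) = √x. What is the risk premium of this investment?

E[u] = 0.2·√67600 + 0.1·√57600 + 0.1·√8100 + 0.6·√40000 = 0.2·260 + 0.1·240 + 0.1·90 + 0.6·200 = 205
CE = (205)² = 42025
Risk premium = EV − CE = 44090 − 42025 = 2065

$2,065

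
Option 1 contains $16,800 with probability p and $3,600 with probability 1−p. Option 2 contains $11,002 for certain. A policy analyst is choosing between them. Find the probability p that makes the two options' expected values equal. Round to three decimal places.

p·16800 + (1−p)·3600 = 11002
13200p + 3600 = 11002
p = (11002 − 3600) / 13200

p = 0.561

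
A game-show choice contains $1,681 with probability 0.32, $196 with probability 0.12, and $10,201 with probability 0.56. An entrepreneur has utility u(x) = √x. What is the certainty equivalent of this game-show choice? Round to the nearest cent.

E[u] = 0.32·√1681 + 0.12·√196 + 0.56·√10201 = 0.32·41 + 0.12·14 + 0.56·101 = 71.36
CE = (71.36)² = 5092.2496

$5,092.25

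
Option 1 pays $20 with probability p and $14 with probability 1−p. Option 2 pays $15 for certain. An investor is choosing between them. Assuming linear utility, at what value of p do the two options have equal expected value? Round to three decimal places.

p·20 + (1−p)·14 = 15
6p + 14 = 15
p = (15 − 14) / 6

p = 0.167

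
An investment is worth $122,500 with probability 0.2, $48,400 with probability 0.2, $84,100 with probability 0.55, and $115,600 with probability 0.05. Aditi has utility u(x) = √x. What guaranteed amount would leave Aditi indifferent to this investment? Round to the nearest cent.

E[u] = 0.2·√122500 + 0.2·√48400 + 0.55·√84100 + 0.05·√115600 = 0.2·350 + 0.2·220 + 0.55·290 + 0.05·340 = 290.5
CE = (290.5)² = 84390.25

$84,390.25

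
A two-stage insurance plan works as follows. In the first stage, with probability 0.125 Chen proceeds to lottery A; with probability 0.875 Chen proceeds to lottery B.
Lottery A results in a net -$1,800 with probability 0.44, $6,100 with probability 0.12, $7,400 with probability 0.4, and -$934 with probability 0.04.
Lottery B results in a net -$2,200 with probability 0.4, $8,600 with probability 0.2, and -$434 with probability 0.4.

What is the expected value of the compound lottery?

EV(A) = 0.44 × (-1800) + 0.12 × 6100 + 0.4 × 7400 + 0.04 × (-934) = -792 + 732 + 2960 − 37.36 = 2862.64
EV(B) = 0.4 × (-2200) + 0.2 × 8600 + 0.4 × (-434) = -880 + 1720 − 173.6 = 666.4
Overall = 0.125 × 2862.64 + 0.875 × 666.4 = 357.83 + 583.1 = 940.93

$940.93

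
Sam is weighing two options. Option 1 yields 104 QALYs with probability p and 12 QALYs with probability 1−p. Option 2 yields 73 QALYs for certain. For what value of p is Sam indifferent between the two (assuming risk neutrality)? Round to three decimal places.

p = 0.663

p·104 + (1−p)·12 = 73
92p + 12 = 73
p = (73 − 12) / 92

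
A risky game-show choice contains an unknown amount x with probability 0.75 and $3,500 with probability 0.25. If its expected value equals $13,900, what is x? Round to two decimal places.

x = $17,366.67

0.75·x + 0.25·3500 = 13900
0.75·x = 13900 − 875 = 13025
x = 13025 / 0.75 = 17366.6667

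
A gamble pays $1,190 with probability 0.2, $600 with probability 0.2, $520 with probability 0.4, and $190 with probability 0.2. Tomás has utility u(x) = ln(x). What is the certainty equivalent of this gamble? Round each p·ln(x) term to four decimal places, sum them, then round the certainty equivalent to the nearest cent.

$516.25

E[u] = 0.2·ln(1190) + 0.2·ln(600) + 0.4·ln(520) + 0.2·ln(190) = 1.4163 + 1.2794 + 2.5015 + 1.0494 = 6.2466
CE = e^6.2466 ≈ 516.25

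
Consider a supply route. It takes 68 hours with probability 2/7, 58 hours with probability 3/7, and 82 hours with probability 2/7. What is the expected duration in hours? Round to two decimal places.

EV = 2/7 × 68 + 3/7 × 58 + 2/7 × 82 = 19.4286 + 24.8571 + 23.4286 = 67.7143

67.71 hours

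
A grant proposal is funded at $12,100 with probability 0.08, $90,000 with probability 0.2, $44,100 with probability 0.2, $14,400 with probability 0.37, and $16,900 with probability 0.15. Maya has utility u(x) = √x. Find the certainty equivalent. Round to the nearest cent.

E[u] = 0.08·√12100 + 0.2·√90000 + 0.2·√44100 + 0.37·√14400 + 0.15·√16900 = 0.08·110 + 0.2·300 + 0.2·210 + 0.37·120 + 0.15·130 = 174.7
CE = (174.7)² = 30520.09

$30,520.09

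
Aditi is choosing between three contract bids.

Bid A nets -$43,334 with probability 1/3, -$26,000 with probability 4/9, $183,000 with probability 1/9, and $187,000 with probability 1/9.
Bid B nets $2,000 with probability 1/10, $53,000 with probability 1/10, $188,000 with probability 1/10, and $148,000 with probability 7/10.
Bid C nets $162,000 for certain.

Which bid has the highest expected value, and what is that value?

Bid A = 1/3 × (-43334) + 4/9 × (-26000) + 1/9 × 183000 + 1/9 × 187000 = -14444.6667 − 11555.5556 + 20333.3333 + 20777.7778 = 15110.8889
Bid B = 1/10 × 2000 + 1/10 × 53000 + 1/10 × 188000 + 7/10 × 148000 = 200 + 5300 + 18800 + 103600 = 127900
Bid C: 162000 (certain)

Bid C ($162,000)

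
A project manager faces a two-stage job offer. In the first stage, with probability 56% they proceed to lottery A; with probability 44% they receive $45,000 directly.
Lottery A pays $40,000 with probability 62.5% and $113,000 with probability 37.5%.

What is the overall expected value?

EV(A) = 0.625 × 40000 + 0.375 × 113000 = 25000 + 42375 = 67375
Branch B: 45000 (certain)
Overall = 0.56 × 67375 + 0.44 × 45000 = 37730 + 19800 = 57530

$57,530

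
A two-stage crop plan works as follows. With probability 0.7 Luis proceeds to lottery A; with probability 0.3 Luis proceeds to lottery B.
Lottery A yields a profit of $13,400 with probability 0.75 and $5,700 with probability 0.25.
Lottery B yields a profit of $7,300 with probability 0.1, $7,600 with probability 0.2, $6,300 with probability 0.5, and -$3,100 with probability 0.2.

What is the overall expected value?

EV(A) = 0.75 × 13400 + 0.25 × 5700 = 10050 + 1425 = 11475
EV(B) = 0.1 × 7300 + 0.2 × 7600 + 0.5 × 6300 + 0.2 × (-3100) = 730 + 1520 + 3150 − 620 = 4780
Overall = 0.7 × 11475 + 0.3 × 4780 = 8032.5 + 1434 = 9466.5

$9,466.50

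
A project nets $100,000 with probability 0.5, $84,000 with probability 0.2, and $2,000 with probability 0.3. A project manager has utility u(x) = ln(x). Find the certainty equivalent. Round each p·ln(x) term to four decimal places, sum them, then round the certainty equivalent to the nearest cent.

E[u] = 0.5·ln(100000) + 0.2·ln(84000) + 0.3·ln(2000) = 5.7565 + 2.2677 + 2.2803 = 10.3045
CE = e^10.3045 ≈ 29866.72

$29,866.72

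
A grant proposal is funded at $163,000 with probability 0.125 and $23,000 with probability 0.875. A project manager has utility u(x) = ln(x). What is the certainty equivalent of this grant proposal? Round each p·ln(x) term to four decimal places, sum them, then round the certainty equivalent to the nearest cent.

$29,377.96

E[u] = 0.125·ln(163000) + 0.875·ln(23000) = 1.5002 + 8.7878 = 10.2880
CE = e^10.2880 ≈ 29377.96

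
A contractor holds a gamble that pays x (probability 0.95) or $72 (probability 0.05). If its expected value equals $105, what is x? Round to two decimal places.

0.95·x + 0.05·72 = 105
0.95·x = 105 − 3.6 = 101.4
x = 101.4 / 0.95 = 106.7368

x = $106.74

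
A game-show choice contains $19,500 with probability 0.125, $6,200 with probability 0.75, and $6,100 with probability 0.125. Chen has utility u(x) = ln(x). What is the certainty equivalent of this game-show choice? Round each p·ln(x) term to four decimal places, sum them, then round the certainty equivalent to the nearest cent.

$7,140.23

E[u] = 0.125·ln(19500) + 0.75·ln(6200) + 0.125·ln(6100) = 1.2348 + 6.5492 + 1.0895 = 8.8735
CE = e^8.8735 ≈ 7140.23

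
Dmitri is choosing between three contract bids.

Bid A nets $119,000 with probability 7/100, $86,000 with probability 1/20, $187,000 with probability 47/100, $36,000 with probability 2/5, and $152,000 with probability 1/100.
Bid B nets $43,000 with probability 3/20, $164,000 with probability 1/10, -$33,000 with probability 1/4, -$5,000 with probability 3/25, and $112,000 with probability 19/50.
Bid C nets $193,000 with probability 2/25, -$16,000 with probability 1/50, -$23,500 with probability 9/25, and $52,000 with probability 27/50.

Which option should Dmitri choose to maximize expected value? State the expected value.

Bid A = 7/100 × 119000 + 1/20 × 86000 + 47/100 × 187000 + 2/5 × 36000 + 1/100 × 152000 = 8330 + 4300 + 87890 + 14400 + 1520 = 116440
Bid B = 3/20 × 43000 + 1/10 × 164000 + 1/4 × (-33000) + 3/25 × (-5000) + 19/50 × 112000 = 6450 + 16400 − 8250 − 600 + 42560 = 56560
Bid C = 2/25 × 193000 + 1/50 × (-16000) + 9/25 × (-23500) + 27/50 × 52000 = 15440 − 320 − 8460 + 28080 = 34740

Bid A ($116,440)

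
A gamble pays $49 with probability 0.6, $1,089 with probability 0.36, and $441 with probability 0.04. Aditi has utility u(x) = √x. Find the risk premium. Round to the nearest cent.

$152.79

E[u] = 0.6·√49 + 0.36·√1089 + 0.04·√441 = 0.6·7 + 0.36·33 + 0.04·21 = 16.92
CE = (16.92)² = 286.2864
Risk premium = EV − CE = 439.08 − 286.2864 = 152.7936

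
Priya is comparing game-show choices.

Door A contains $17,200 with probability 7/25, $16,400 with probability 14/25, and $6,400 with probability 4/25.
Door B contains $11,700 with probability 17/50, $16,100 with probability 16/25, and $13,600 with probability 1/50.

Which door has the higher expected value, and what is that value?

Door A = 7/25 × 17200 + 14/25 × 16400 + 4/25 × 6400 = 4816 + 9184 + 1024 = 15024
Door B = 17/50 × 11700 + 16/25 × 16100 + 1/50 × 13600 = 3978 + 10304 + 272 = 14554

Door A ($15,024)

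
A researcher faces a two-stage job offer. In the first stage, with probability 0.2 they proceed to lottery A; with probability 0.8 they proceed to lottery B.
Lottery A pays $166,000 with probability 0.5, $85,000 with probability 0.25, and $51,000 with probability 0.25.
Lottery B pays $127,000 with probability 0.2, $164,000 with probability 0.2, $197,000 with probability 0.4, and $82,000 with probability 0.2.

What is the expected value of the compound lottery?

EV(A) = 0.5 × 166000 + 0.25 × 85000 + 0.25 × 51000 = 83000 + 21250 + 12750 = 117000
EV(B) = 0.2 × 127000 + 0.2 × 164000 + 0.4 × 197000 + 0.2 × 82000 = 25400 + 32800 + 78800 + 16400 = 153400
Overall = 0.2 × 117000 + 0.8 × 153400 = 23400 + 122720 = 146120

$146,120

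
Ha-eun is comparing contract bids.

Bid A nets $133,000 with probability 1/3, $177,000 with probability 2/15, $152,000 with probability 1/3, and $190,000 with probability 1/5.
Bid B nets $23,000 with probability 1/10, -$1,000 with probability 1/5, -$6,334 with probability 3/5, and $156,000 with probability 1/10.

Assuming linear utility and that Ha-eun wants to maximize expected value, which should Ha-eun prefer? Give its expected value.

Bid A ($156,600)

Bid A = 1/3 × 133000 + 2/15 × 177000 + 1/3 × 152000 + 1/5 × 190000 = 44333.3333 + 23600 + 50666.6667 + 38000 = 156600
Bid B = 1/10 × 23000 + 1/5 × (-1000) + 3/5 × (-6334) + 1/10 × 156000 = 2300 − 200 − 3800.4 + 15600 = 13899.6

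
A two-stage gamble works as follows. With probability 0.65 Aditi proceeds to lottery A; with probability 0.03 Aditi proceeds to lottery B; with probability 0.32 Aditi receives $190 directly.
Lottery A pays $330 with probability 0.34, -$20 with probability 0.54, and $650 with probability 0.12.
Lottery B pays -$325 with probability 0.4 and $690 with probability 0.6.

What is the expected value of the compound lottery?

$185.93

EV(A) = 0.34 × 330 + 0.54 × (-20) + 0.12 × 650 = 112.2 − 10.8 + 78 = 179.4
EV(B) = 0.4 × (-325) + 0.6 × 690 = -130 + 414 = 284
Branch C: 190 (certain)
Overall = 0.65 × 179.4 + 0.03 × 284 + 0.32 × 190 = 116.61 + 8.52 + 60.8 = 185.93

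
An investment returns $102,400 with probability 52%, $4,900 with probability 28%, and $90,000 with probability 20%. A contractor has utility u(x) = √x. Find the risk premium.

$12,104

E[u] = 0.52·√102400 + 0.28·√4900 + 0.2·√90000 = 0.52·320 + 0.28·70 + 0.2·300 = 246
CE = (246)² = 60516
Risk premium = EV − CE = 72620 − 60516 = 12104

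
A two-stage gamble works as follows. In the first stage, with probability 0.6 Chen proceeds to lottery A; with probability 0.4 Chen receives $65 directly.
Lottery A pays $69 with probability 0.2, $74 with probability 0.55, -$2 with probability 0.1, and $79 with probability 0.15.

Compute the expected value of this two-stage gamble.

$65.69

EV(A) = 0.2 × 69 + 0.55 × 74 + 0.1 × (-2) + 0.15 × 79 = 13.8 + 40.7 − 0.2 + 11.85 = 66.15
Branch B: 65 (certain)
Overall = 0.6 × 66.15 + 0.4 × 65 = 39.69 + 26 = 65.69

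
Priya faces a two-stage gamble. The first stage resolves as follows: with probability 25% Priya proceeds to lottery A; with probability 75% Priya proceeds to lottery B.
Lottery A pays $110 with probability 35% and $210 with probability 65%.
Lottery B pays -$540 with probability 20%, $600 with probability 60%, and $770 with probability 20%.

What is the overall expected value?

$348.25

EV(A) = 0.35 × 110 + 0.65 × 210 = 38.5 + 136.5 = 175
EV(B) = 0.2 × (-540) + 0.6 × 600 + 0.2 × 770 = -108 + 360 + 154 = 406
Overall = 0.25 × 175 + 0.75 × 406 = 43.75 + 304.5 = 348.25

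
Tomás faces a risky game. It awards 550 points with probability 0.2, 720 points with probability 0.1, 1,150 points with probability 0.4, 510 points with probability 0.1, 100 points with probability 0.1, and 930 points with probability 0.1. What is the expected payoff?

EV = 0.2 × 550 + 0.1 × 720 + 0.4 × 1150 + 0.1 × 510 + 0.1 × 100 + 0.1 × 930 = 110 + 72 + 460 + 51 + 10 + 93 = 796

796 points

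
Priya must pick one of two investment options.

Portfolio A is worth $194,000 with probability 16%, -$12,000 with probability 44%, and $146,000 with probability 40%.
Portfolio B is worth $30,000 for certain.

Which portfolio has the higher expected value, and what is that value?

Portfolio A ($84,160)

Portfolio A = 0.16 × 194000 + 0.44 × (-12000) + 0.4 × 146000 = 31040 − 5280 + 58400 = 84160
Portfolio B: 30000 (certain)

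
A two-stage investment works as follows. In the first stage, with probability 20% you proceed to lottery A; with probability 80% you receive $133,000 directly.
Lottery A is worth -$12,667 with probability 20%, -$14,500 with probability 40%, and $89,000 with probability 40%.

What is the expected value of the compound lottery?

$111,853.32

EV(A) = 0.2 × (-12667) + 0.4 × (-14500) + 0.4 × 89000 = -2533.4 − 5800 + 35600 = 27266.6
Branch B: 133000 (certain)
Overall = 0.2 × 27266.6 + 0.8 × 133000 = 5453.32 + 106400 = 111853.32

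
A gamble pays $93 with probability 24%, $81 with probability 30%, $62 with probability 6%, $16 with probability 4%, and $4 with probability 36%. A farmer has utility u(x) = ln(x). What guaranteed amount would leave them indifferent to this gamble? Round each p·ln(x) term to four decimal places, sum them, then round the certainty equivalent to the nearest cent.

E[u] = 0.24·ln(93) + 0.3·ln(81) + 0.06·ln(62) + 0.04·ln(16) + 0.36·ln(4) = 1.0878 + 1.3183 + 0.2476 + 0.1109 + 0.4991 = 3.2637
CE = e^3.2637 ≈ 26.15

$26.15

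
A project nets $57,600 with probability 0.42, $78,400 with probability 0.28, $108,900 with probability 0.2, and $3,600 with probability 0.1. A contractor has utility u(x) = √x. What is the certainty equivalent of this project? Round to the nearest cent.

E[u] = 0.42·√57600 + 0.28·√78400 + 0.2·√108900 + 0.1·√3600 = 0.42·240 + 0.28·280 + 0.2·330 + 0.1·60 = 251.2
CE = (251.2)² = 63101.44

$63,101.44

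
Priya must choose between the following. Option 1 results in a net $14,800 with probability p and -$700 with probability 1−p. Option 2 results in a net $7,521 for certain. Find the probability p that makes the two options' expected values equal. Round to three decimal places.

p = 0.530

p·14800 + (1−p)·(-700) = 7521
15500p − 700 = 7521
p = (7521 + 700) / 15500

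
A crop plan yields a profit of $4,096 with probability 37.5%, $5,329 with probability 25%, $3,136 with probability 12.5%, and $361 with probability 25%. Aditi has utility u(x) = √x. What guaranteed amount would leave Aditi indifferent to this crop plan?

E[u] = 0.375·√4096 + 0.25·√5329 + 0.125·√3136 + 0.25·√361 = 0.375·64 + 0.25·73 + 0.125·56 + 0.25·19 = 54
CE = (54)² = 2916

$2,916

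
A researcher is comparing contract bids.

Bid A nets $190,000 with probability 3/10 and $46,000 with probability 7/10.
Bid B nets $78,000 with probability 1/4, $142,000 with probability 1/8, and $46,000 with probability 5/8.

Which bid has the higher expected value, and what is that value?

Bid A = 3/10 × 190000 + 7/10 × 46000 = 57000 + 32200 = 89200
Bid B = 1/4 × 78000 + 1/8 × 142000 + 5/8 × 46000 = 19500 + 17750 + 28750 = 66000

Bid A ($89,200)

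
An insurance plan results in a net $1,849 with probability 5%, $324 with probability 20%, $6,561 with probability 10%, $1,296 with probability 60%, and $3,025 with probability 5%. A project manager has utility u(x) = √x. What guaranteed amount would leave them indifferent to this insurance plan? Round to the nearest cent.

E[u] = 0.05·√1849 + 0.2·√324 + 0.1·√6561 + 0.6·√1296 + 0.05·√3025 = 0.05·43 + 0.2·18 + 0.1·81 + 0.6·36 + 0.05·55 = 38.2
CE = (38.2)² = 1459.24

$1,459.24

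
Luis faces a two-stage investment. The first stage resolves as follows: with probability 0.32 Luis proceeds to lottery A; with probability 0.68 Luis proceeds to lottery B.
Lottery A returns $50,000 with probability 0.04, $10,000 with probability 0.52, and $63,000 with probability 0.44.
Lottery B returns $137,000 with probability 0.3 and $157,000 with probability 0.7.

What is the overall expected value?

EV(A) = 0.04 × 50000 + 0.52 × 10000 + 0.44 × 63000 = 2000 + 5200 + 27720 = 34920
EV(B) = 0.3 × 137000 + 0.7 × 157000 = 41100 + 109900 = 151000
Overall = 0.32 × 34920 + 0.68 × 151000 = 11174.4 + 102680 = 113854.4

$113,854.40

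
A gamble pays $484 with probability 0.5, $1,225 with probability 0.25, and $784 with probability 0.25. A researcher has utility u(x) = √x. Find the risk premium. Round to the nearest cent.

$28.69

E[u] = 0.5·√484 + 0.25·√1225 + 0.25·√784 = 0.5·22 + 0.25·35 + 0.25·28 = 26.75
CE = (26.75)² = 715.5625
Risk premium = EV − CE = 744.25 − 715.5625 = 28.6875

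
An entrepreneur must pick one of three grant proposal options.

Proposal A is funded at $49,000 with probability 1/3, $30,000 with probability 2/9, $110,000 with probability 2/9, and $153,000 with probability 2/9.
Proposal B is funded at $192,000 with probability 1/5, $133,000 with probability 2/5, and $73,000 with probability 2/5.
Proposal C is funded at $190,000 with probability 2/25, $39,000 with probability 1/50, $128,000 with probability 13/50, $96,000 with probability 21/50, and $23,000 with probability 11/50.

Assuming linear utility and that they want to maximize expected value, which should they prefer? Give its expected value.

Proposal A = 1/3 × 49000 + 2/9 × 30000 + 2/9 × 110000 + 2/9 × 153000 = 16333.3333 + 6666.6667 + 24444.4444 + 34000 = 81444.4444
Proposal B = 1/5 × 192000 + 2/5 × 133000 + 2/5 × 73000 = 38400 + 53200 + 29200 = 120800
Proposal C = 2/25 × 190000 + 1/50 × 39000 + 13/50 × 128000 + 21/50 × 96000 + 11/50 × 23000 = 15200 + 780 + 33280 + 40320 + 5060 = 94640

Proposal B ($120,800)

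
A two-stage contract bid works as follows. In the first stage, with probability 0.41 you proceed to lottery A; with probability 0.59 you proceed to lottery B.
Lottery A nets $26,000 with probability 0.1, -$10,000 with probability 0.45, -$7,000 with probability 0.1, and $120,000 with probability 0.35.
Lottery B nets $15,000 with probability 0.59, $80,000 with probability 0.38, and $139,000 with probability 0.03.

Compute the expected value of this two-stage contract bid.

EV(A) = 0.1 × 26000 + 0.45 × (-10000) + 0.1 × (-7000) + 0.35 × 120000 = 2600 − 4500 − 700 + 42000 = 39400
EV(B) = 0.59 × 15000 + 0.38 × 80000 + 0.03 × 139000 = 8850 + 30400 + 4170 = 43420
Overall = 0.41 × 39400 + 0.59 × 43420 = 16154 + 25617.8 = 41771.8

$41,771.80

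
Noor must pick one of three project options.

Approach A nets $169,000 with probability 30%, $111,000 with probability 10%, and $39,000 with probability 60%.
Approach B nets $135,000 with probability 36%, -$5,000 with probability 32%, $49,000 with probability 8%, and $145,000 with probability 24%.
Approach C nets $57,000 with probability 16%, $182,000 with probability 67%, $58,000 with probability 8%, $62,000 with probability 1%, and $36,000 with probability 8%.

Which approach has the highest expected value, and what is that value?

Approach A = 0.3 × 169000 + 0.1 × 111000 + 0.6 × 39000 = 50700 + 11100 + 23400 = 85200
Approach B = 0.36 × 135000 + 0.32 × (-5000) + 0.08 × 49000 + 0.24 × 145000 = 48600 − 1600 + 3920 + 34800 = 85720
Approach C = 0.16 × 57000 + 0.67 × 182000 + 0.08 × 58000 + 0.01 × 62000 + 0.08 × 36000 = 9120 + 121940 + 4640 + 620 + 2880 = 139200

Approach C ($139,200)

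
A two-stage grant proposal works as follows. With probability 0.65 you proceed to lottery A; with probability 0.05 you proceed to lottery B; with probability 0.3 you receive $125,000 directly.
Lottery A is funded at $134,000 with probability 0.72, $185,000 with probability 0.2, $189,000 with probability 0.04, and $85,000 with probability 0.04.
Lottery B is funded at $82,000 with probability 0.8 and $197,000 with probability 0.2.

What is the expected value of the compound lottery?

$136,636

EV(A) = 0.72 × 134000 + 0.2 × 185000 + 0.04 × 189000 + 0.04 × 85000 = 96480 + 37000 + 7560 + 3400 = 144440
EV(B) = 0.8 × 82000 + 0.2 × 197000 = 65600 + 39400 = 105000
Branch C: 125000 (certain)
Overall = 0.65 × 144440 + 0.05 × 105000 + 0.3 × 125000 = 93886 + 5250 + 37500 = 136636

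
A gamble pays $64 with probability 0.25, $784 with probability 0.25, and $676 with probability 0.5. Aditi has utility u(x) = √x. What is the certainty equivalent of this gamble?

$484

E[u] = 0.25·√64 + 0.25·√784 + 0.5·√676 = 0.25·8 + 0.25·28 + 0.5·26 = 22
CE = (22)² = 484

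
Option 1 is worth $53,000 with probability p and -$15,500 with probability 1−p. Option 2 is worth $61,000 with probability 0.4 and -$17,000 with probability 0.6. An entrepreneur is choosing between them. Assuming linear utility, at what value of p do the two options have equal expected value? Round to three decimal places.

EV(Option 2) = 0.4 × 61000 + 0.6 × (-17000) = 24400 − 10200 = 14200
p·53000 + (1−p)·(-15500) = 14200
68500p − 15500 = 14200
p = (14200 + 15500) / 68500

p = 0.434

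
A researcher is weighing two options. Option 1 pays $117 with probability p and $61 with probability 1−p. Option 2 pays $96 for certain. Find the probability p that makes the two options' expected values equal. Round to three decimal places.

p·117 + (1−p)·61 = 96
56p + 61 = 96
p = (96 − 61) / 56

p = 0.625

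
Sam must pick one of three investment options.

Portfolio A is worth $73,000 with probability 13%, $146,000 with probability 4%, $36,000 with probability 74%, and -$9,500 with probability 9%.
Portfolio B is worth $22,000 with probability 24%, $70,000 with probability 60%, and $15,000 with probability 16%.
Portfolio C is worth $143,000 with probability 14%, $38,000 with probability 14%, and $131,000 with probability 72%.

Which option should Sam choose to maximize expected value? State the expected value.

Portfolio C ($119,660)

Portfolio A = 0.13 × 73000 + 0.04 × 146000 + 0.74 × 36000 + 0.09 × (-9500) = 9490 + 5840 + 26640 − 855 = 41115
Portfolio B = 0.24 × 22000 + 0.6 × 70000 + 0.16 × 15000 = 5280 + 42000 + 2400 = 49680
Portfolio C = 0.14 × 143000 + 0.14 × 38000 + 0.72 × 131000 = 20020 + 5320 + 94320 = 119660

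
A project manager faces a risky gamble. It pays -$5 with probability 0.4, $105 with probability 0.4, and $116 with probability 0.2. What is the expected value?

EV = 0.4 × (-5) + 0.4 × 105 + 0.2 × 116 = -2 + 42 + 23.2 = 63.2

$63.20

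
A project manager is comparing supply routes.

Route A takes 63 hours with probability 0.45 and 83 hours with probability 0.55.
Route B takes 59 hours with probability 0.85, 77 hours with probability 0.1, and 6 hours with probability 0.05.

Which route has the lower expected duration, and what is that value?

Route B (58.15 hours)

Route A = 0.45 × 63 + 0.55 × 83 = 28.35 + 45.65 = 74
Route B = 0.85 × 59 + 0.1 × 77 + 0.05 × 6 = 50.15 + 7.7 + 0.3 = 58.15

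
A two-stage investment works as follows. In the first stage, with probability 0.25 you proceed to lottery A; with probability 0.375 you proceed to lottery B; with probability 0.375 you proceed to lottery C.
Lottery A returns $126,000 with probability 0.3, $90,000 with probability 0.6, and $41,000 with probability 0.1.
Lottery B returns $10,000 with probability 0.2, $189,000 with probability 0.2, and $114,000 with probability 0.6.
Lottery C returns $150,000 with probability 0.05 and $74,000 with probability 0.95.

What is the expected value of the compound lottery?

$93,725

EV(A) = 0.3 × 126000 + 0.6 × 90000 + 0.1 × 41000 = 37800 + 54000 + 4100 = 95900
EV(B) = 0.2 × 10000 + 0.2 × 189000 + 0.6 × 114000 = 2000 + 37800 + 68400 = 108200
EV(C) = 0.05 × 150000 + 0.95 × 74000 = 7500 + 70300 = 77800
Overall = 0.25 × 95900 + 0.375 × 108200 + 0.375 × 77800 = 23975 + 40575 + 29175 = 93725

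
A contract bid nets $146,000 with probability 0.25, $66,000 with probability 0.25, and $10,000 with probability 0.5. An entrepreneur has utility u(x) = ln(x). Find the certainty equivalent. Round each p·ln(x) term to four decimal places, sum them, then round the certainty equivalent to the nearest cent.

E[u] = 0.25·ln(146000) + 0.25·ln(66000) + 0.5·ln(10000) = 2.9728 + 2.7744 + 4.6052 = 10.3524
CE = e^10.3524 ≈ 31332.15

$31,332.15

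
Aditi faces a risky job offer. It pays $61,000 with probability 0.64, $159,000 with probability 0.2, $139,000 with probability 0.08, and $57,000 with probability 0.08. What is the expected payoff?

$86,520

EV = 0.64 × 61000 + 0.2 × 159000 + 0.08 × 139000 + 0.08 × 57000 = 39040 + 31800 + 11120 + 4560 = 86520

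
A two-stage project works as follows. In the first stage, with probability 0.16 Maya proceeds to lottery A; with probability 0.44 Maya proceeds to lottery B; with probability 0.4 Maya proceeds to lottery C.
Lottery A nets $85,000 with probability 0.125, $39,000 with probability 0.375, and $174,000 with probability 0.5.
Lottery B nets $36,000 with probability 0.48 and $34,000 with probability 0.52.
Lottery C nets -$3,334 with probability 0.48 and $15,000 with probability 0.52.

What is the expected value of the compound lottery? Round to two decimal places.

$35,822.27

EV(A) = 0.125 × 85000 + 0.375 × 39000 + 0.5 × 174000 = 10625 + 14625 + 87000 = 112250
EV(B) = 0.48 × 36000 + 0.52 × 34000 = 17280 + 17680 = 34960
EV(C) = 0.48 × (-3334) + 0.52 × 15000 = -1600.32 + 7800 = 6199.68
Overall = 0.16 × 112250 + 0.44 × 34960 + 0.4 × 6199.68 = 17960 + 15382.4 + 2479.872 = 35822.272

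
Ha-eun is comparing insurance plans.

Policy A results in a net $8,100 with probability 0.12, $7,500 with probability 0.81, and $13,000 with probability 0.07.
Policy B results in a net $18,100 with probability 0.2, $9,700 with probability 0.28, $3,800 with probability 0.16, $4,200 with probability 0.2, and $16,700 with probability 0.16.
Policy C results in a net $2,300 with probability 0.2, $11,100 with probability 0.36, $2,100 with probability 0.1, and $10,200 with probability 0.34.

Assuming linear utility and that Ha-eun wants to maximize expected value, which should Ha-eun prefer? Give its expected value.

Policy B ($10,456)

Policy A = 0.12 × 8100 + 0.81 × 7500 + 0.07 × 13000 = 972 + 6075 + 910 = 7957
Policy B = 0.2 × 18100 + 0.28 × 9700 + 0.16 × 3800 + 0.2 × 4200 + 0.16 × 16700 = 3620 + 2716 + 608 + 840 + 2672 = 10456
Policy C = 0.2 × 2300 + 0.36 × 11100 + 0.1 × 2100 + 0.34 × 10200 = 460 + 3996 + 210 + 3468 = 8134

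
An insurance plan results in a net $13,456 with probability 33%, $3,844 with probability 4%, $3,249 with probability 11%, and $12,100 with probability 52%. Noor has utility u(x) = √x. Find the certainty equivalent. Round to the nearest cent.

$10,863.89

E[u] = 0.33·√13456 + 0.04·√3844 + 0.11·√3249 + 0.52·√12100 = 0.33·116 + 0.04·62 + 0.11·57 + 0.52·110 = 104.23
CE = (104.23)² = 10863.8929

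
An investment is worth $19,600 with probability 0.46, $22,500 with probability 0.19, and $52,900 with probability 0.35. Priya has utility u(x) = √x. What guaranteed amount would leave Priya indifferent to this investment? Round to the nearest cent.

$30,067.56

E[u] = 0.46·√19600 + 0.19·√22500 + 0.35·√52900 = 0.46·140 + 0.19·150 + 0.35·230 = 173.4
CE = (173.4)² = 30067.56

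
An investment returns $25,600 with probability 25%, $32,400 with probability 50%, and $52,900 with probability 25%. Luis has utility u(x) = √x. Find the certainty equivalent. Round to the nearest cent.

E[u] = 0.25·√25600 + 0.5·√32400 + 0.25·√52900 = 0.25·160 + 0.5·180 + 0.25·230 = 187.5
CE = (187.5)² = 35156.25

$35,156.25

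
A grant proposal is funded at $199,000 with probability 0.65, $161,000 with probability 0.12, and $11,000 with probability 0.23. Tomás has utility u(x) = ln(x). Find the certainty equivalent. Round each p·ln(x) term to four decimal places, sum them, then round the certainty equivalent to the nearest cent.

$99,677.97

E[u] = 0.65·ln(199000) + 0.12·ln(161000) + 0.23·ln(11000) = 7.9307 + 1.4387 + 2.1403 = 11.5097
CE = e^11.5097 ≈ 99677.97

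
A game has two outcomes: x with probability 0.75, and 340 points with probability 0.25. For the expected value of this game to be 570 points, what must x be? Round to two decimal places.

0.75·x + 0.25·340 = 570
0.75·x = 570 − 85 = 485
x = 485 / 0.75 = 646.6667

x = 646.67 points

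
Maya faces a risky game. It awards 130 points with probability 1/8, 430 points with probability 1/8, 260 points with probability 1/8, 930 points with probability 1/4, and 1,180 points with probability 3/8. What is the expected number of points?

777.5 points

EV = 1/8 × 130 + 1/8 × 430 + 1/8 × 260 + 1/4 × 930 + 3/8 × 1180 = 16.25 + 53.75 + 32.5 + 232.5 + 442.5 = 777.5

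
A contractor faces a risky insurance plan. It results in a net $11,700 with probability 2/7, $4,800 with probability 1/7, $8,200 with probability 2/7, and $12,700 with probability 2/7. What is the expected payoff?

$10,000

EV = 2/7 × 11700 + 1/7 × 4800 + 2/7 × 8200 + 2/7 × 12700 = 3342.8571 + 685.7143 + 2342.8571 + 3628.5714 = 10000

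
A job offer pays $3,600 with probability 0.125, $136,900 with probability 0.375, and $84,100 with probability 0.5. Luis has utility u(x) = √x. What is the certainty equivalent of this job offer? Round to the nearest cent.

$84,826.56

E[u] = 0.125·√3600 + 0.375·√136900 + 0.5·√84100 = 0.125·60 + 0.375·370 + 0.5·290 = 291.25
CE = (291.25)² = 84826.5625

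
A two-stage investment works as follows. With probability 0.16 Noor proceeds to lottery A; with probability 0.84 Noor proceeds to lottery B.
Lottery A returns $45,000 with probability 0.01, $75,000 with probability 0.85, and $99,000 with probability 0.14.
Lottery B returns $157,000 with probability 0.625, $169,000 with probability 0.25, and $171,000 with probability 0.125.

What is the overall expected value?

$148,359.60

EV(A) = 0.01 × 45000 + 0.85 × 75000 + 0.14 × 99000 = 450 + 63750 + 13860 = 78060
EV(B) = 0.625 × 157000 + 0.25 × 169000 + 0.125 × 171000 = 98125 + 42250 + 21375 = 161750
Overall = 0.16 × 78060 + 0.84 × 161750 = 12489.6 + 135870 = 148359.6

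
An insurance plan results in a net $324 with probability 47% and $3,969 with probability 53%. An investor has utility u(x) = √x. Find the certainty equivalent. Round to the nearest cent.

$1,751.42

E[u] = 0.47·√324 + 0.53·√3969 = 0.47·18 + 0.53·63 = 41.85
CE = (41.85)² = 1751.4225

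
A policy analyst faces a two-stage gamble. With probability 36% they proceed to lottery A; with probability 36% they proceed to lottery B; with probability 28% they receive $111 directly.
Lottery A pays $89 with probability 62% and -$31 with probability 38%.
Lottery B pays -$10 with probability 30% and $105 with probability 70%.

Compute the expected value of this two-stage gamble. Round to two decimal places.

EV(A) = 0.62 × 89 + 0.38 × (-31) = 55.18 − 11.78 = 43.4
EV(B) = 0.3 × (-10) + 0.7 × 105 = -3 + 73.5 = 70.5
Branch C: 111 (certain)
Overall = 0.36 × 43.4 + 0.36 × 70.5 + 0.28 × 111 = 15.624 + 25.38 + 31.08 = 72.084

$72.08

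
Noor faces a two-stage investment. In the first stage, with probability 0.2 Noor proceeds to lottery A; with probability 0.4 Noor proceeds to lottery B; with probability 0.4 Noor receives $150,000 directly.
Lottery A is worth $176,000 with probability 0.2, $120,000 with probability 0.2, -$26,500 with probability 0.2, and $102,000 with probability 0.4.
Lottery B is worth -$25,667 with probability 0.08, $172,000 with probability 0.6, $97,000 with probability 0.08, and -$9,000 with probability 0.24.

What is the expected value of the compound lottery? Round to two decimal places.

EV(A) = 0.2 × 176000 + 0.2 × 120000 + 0.2 × (-26500) + 0.4 × 102000 = 35200 + 24000 − 5300 + 40800 = 94700
EV(B) = 0.08 × (-25667) + 0.6 × 172000 + 0.08 × 97000 + 0.24 × (-9000) = -2053.36 + 103200 + 7760 − 2160 = 106746.64
Branch C: 150000 (certain)
Overall = 0.2 × 94700 + 0.4 × 106746.64 + 0.4 × 150000 = 18940 + 42698.656 + 60000 = 121638.656

$121,638.66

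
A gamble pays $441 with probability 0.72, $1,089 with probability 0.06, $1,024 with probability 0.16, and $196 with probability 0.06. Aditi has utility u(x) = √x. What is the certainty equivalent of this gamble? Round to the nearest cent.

$531.76

E[u] = 0.72·√441 + 0.06·√1089 + 0.16·√1024 + 0.06·√196 = 0.72·21 + 0.06·33 + 0.16·32 + 0.06·14 = 23.06
CE = (23.06)² = 531.7636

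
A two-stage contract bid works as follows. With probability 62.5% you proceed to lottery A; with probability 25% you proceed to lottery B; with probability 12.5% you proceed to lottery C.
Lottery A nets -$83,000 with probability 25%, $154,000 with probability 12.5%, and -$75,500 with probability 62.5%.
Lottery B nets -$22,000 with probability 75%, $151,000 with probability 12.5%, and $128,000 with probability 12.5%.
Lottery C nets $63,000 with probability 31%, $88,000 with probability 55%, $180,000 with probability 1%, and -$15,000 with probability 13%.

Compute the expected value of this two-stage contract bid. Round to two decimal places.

-$17,363.44

EV(A) = 0.25 × (-83000) + 0.125 × 154000 + 0.625 × (-75500) = -20750 + 19250 − 47187.5 = -48687.5
EV(B) = 0.75 × (-22000) + 0.125 × 151000 + 0.125 × 128000 = -16500 + 18875 + 16000 = 18375
EV(C) = 0.31 × 63000 + 0.55 × 88000 + 0.01 × 180000 + 0.13 × (-15000) = 19530 + 48400 + 1800 − 1950 = 67780
Overall = 0.625 × (-48687.5) + 0.25 × 18375 + 0.125 × 67780 = -30429.6875 + 4593.75 + 8472.5 = -17363.4375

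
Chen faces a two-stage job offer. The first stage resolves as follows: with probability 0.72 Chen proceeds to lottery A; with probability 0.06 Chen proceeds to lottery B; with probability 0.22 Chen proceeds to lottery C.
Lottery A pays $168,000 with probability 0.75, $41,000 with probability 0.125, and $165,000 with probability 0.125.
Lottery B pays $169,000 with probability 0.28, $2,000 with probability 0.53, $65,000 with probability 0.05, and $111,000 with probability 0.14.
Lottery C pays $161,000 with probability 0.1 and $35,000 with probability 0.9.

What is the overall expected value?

EV(A) = 0.75 × 168000 + 0.125 × 41000 + 0.125 × 165000 = 126000 + 5125 + 20625 = 151750
EV(B) = 0.28 × 169000 + 0.53 × 2000 + 0.05 × 65000 + 0.14 × 111000 = 47320 + 1060 + 3250 + 15540 = 67170
EV(C) = 0.1 × 161000 + 0.9 × 35000 = 16100 + 31500 = 47600
Overall = 0.72 × 151750 + 0.06 × 67170 + 0.22 × 47600 = 109260 + 4030.2 + 10472 = 123762.2

$123,762.20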